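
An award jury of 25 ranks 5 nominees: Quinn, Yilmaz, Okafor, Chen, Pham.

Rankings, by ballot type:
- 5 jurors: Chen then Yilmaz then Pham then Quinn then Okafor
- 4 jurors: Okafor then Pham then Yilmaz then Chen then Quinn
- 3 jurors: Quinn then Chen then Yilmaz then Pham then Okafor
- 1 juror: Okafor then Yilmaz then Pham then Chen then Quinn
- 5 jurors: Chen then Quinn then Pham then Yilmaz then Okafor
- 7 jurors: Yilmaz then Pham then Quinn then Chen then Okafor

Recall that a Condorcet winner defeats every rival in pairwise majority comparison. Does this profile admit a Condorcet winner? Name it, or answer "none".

Head-to-head results (25 jurors):
Quinn vs Yilmaz: Quinn is ranked higher on 3+5 = 8 ballots, Yilmaz on 17. Yilmaz wins 17–8.
Quinn vs Okafor: 5+3+5+7 = 20 for Quinn, 5 for Okafor — Quinn by 20–5.
Quinn vs Chen: 10 to 15, Chen.
Quinn vs Pham: 3+5 = 8 for Quinn, 17 for Pham — Pham by 17–8.
Yilmaz vs Okafor: Yilmaz preferred on 5+3+5+7 = 20 ballots; Yilmaz wins 20–5.
Yilmaz vs Chen: 4+1+7 = 12 for Yilmaz, 13 for Chen — Chen by 13–12.
Yilmaz vs Pham: Yilmaz preferred on 5+3+1+7 = 16 ballots; Yilmaz wins 16–9.
Okafor vs Chen: 5 to 20, Chen.
Okafor vs Pham: 5 to 20, Pham.
Chen vs Pham: Chen preferred on 5+3+5 = 13 ballots; Chen wins 13–12.
Chen wins every pairwise contest, so Chen is the Condorcet winner.

Chen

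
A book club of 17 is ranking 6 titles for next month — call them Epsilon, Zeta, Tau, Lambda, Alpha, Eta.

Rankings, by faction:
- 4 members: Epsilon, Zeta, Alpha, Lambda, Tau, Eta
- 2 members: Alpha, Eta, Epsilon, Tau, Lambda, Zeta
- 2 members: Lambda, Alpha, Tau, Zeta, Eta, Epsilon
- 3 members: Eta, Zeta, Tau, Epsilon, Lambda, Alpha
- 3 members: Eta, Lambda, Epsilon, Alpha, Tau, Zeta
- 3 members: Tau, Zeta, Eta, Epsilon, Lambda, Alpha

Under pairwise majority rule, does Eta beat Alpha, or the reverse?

Ballots ranking Eta above Alpha: 3 + 3 + 3 = 9.
Ballots ranking Alpha above Eta: 17 − 9 = 8.
Eta wins the head-to-head 9–8.

Eta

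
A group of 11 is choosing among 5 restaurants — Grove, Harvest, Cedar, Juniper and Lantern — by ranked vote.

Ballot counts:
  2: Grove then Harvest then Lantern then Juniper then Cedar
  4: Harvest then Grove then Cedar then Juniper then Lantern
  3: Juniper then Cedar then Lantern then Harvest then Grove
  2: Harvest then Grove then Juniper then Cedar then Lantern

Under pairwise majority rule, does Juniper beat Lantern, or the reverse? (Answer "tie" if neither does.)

Ballots ranking Juniper above Lantern: 4 + 3 + 2 = 9.
Ballots ranking Lantern above Juniper: 11 − 9 = 2.
Juniper wins the head-to-head 9–2.

Juniper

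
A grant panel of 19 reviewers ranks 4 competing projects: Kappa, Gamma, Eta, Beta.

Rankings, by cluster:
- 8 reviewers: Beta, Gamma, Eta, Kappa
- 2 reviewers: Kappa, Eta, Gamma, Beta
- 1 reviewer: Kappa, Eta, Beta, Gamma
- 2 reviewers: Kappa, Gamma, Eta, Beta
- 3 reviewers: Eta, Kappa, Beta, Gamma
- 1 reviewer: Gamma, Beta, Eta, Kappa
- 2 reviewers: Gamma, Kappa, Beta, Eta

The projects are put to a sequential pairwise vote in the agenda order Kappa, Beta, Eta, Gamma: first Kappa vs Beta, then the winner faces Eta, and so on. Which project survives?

Round 1: Kappa vs Beta — 10–9, Kappa advances.
Round 2: Kappa vs Eta — 7–12, Eta advances.
Round 3: Eta vs Gamma — 6–13, Gamma advances.
Gamma survives the agenda.

Gamma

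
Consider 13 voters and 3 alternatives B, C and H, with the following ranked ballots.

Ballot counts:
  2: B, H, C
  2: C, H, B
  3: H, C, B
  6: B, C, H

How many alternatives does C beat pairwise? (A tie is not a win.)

1

C against each rival (13 voters):
C vs B: 2+3 = 5 for C, 8 for B — B by 8–5.
C vs H: C is ranked higher on 2+6 = 8 ballots, H on 5. C wins 8–5.
C beats H; loses to B — 1 pairwise win.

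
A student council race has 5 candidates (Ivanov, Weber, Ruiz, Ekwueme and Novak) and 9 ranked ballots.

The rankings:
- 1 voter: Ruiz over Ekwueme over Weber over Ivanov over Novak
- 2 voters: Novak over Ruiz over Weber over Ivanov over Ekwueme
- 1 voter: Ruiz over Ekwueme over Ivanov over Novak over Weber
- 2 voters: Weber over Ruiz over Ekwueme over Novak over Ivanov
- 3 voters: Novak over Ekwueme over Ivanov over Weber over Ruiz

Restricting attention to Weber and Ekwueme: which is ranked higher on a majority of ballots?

Ekwueme

Ballots ranking Weber above Ekwueme: 2 + 2 = 4.
Ballots ranking Ekwueme above Weber: 9 − 4 = 5.
Ekwueme wins the head-to-head 5–4.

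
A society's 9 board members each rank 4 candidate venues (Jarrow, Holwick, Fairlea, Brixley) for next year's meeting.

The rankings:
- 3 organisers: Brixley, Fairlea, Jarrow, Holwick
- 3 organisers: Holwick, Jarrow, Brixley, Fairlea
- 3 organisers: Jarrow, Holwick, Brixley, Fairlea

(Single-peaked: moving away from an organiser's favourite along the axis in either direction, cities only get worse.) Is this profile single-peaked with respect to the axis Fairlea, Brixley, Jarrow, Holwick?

yes

Axis positions: Fairlea=1, Brixley=2, Jarrow=3, Holwick=4.
Faction 1 (peak Brixley at position 2): ranking walks positions 2-1-3-4, expanding outward from the peak — single-peaked.
Faction 2 (peak Holwick at position 4): ranking walks positions 4-3-2-1, expanding outward from the peak — single-peaked.
Faction 3 (peak Jarrow at position 3): ranking walks positions 3-4-2-1, expanding outward from the peak — single-peaked.
Every ranking is single-peaked on this axis.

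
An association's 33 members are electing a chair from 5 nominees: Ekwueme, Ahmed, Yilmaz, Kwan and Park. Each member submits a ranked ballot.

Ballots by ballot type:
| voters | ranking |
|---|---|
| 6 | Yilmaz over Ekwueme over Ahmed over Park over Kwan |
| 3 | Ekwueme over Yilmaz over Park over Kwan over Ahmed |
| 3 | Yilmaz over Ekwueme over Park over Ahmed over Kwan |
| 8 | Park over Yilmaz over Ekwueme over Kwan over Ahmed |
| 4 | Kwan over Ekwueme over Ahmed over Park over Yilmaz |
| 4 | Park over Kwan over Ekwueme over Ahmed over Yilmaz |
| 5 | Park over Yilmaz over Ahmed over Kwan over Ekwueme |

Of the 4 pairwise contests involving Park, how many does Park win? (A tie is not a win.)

4

Park against each rival (33 voters):
Park–Ekwueme: Park 17–16.
Park vs Ahmed: Park wins 23–10.
Park vs Yilmaz: 8+4+4+5 = 21 for Park, 12 for Yilmaz — Park by 21–12.
Park vs Kwan: Park preferred on 6+3+3+8+4+5 = 29 ballots; Park wins 29–4.
Park beats Ekwueme, Ahmed, Yilmaz, Kwan — 4 pairwise wins.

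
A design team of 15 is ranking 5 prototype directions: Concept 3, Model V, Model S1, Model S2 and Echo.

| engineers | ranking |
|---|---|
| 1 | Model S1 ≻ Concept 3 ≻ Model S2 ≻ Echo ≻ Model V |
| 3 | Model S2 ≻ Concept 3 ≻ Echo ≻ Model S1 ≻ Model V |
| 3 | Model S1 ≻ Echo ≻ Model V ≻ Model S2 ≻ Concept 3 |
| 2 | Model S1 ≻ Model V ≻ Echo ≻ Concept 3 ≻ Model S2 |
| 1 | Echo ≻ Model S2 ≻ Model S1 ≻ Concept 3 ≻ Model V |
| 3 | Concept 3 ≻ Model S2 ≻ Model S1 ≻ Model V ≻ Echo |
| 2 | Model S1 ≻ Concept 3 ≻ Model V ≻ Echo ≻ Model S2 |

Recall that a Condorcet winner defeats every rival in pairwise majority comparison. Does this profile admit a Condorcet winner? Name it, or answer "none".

Model S1

Pairwise majorities:
Concept 3 vs Model V: Concept 3 wins 10–5.
Concept 3 vs Model S1: Model S1, 9–6.
Concept 3–Model S2: Concept 3 8–7.
Concept 3 vs Echo: Concept 3 preferred on 1+3+3+2 = 9 ballots; Concept 3 wins 9–6.
Model V vs Model S1: Model S1 wins 15–0.
Model V vs Model S2: Model V is ranked higher on 3+2+2 = 7 ballots, Model S2 on 8. Model S2 wins 8–7.
Model V vs Echo: 7 to 8, Echo.
Model S1 vs Model S2: Model S1 is ranked higher on 1+3+2+2 = 8 ballots, Model S2 on 7. Model S1 wins 8–7.
Model S1 vs Echo: Model S1 is ranked higher on 1+3+2+3+2 = 11 ballots, Echo on 4. Model S1 wins 11–4.
Model S2 vs Echo: Model S2 is ranked higher on 1+3+3 = 7 ballots, Echo on 8. Echo wins 8–7.
Model S1 beats each of Concept 3, Model V, Model S2, Echo — Model S1 is the Condorcet winner.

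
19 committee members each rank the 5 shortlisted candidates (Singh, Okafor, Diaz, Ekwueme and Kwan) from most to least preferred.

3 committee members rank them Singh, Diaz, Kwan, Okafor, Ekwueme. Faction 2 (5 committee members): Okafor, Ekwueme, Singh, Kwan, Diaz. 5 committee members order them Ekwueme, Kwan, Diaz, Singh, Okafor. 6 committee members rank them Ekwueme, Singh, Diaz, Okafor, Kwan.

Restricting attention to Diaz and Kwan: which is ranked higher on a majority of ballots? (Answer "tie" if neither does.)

Kwan

Ballots ranking Diaz above Kwan: 3 + 6 = 9.
Ballots ranking Kwan above Diaz: 19 − 9 = 10.
Kwan wins the head-to-head 10–9.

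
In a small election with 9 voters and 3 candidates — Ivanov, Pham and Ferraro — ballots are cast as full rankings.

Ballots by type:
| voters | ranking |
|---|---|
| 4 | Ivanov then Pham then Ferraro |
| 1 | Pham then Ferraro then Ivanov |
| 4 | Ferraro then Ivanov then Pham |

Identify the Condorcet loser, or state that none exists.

Head-to-head results (9 voters):
Ivanov vs Pham: 8 to 1, Ivanov.
Ivanov vs Ferraro: Ivanov preferred on 4 ballots; Ferraro wins 5–4.
Pham–Ferraro: Pham 5–4.
No candidate is winless: Ivanov beats Pham; Pham beats Ferraro; Ferraro beats Ivanov. There is no Condorcet loser.

none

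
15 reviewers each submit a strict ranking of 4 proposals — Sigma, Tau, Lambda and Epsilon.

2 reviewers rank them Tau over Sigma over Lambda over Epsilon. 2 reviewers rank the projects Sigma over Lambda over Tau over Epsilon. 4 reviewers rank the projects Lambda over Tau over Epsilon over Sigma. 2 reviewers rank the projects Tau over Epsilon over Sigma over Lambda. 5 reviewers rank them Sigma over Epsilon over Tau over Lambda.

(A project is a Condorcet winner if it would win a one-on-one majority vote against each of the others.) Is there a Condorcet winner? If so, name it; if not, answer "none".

Head-to-head results (15 reviewers):
Sigma vs Tau: Tau wins 8–7.
Sigma vs Lambda: Sigma, 11–4.
Sigma vs Epsilon: Sigma wins 9–6.
Tau vs Lambda: 9 to 6, Tau.
Tau vs Epsilon: 2+2+4+2 = 10 for Tau, 5 for Epsilon — Tau by 10–5.
Lambda vs Epsilon: Lambda wins 8–7.
Tau defeats every rival head-to-head and is the Condorcet winner.

Tau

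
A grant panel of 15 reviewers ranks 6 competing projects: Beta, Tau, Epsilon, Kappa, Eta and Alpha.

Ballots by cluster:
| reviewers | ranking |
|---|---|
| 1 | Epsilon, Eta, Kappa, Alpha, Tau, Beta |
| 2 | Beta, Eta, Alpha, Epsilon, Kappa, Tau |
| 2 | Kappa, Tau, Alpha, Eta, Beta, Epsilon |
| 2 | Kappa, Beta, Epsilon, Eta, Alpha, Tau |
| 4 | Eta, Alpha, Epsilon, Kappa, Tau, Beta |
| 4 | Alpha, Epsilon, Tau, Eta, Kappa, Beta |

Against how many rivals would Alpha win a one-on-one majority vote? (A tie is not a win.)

4

Alpha against each rival (15 reviewers):
Alpha vs Beta: 11 to 4, Alpha.
Alpha–Tau: Alpha 13–2.
Alpha vs Epsilon: 12 to 3, Alpha.
Alpha vs Kappa: Alpha preferred on 2+4+4 = 10 ballots; Alpha wins 10–5.
Alpha vs Eta: Alpha preferred on 2+4 = 6 ballots; Eta wins 9–6.
Alpha beats Beta, Tau, Epsilon, Kappa; loses to Eta — 4 pairwise wins.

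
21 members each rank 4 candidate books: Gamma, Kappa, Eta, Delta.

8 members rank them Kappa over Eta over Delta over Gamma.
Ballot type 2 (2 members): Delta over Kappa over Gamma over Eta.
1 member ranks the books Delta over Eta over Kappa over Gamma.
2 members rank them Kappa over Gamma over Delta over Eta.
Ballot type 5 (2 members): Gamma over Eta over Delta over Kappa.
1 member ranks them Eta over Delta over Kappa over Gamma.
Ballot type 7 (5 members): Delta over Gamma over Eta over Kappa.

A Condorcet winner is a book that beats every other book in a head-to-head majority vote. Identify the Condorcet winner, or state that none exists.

none

Check each pair by majority over 21 ballots:
Gamma vs Kappa: Gamma is ranked higher on 2+5 = 7 ballots, Kappa on 14. Kappa wins 14–7.
Gamma vs Eta: Gamma preferred on 2+2+2+5 = 11 ballots; Gamma wins 11–10.
Gamma vs Delta: 4 to 17, Delta.
Kappa vs Eta: Kappa preferred on 8+2+2 = 12 ballots; Kappa wins 12–9.
Kappa vs Delta: 8+2 = 10 for Kappa, 11 for Delta — Delta by 11–10.
Eta vs Delta: 11 to 10, Eta.
Every book loses at least once (Gamma loses to Kappa; Kappa loses to Delta; Eta loses to Gamma; Delta loses to Eta). The majority relation contains the cycle Gamma beats Eta beats Delta beats Gamma, so there is no Condorcet winner.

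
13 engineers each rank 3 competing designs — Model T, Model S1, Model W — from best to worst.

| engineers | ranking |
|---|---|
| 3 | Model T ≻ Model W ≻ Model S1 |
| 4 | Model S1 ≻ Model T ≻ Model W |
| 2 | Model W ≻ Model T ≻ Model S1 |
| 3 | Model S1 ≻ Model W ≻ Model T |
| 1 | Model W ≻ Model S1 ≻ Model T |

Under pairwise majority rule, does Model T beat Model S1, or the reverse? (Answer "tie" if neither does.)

Ballots ranking Model T above Model S1: 3 + 2 = 5.
Ballots ranking Model S1 above Model T: 13 − 5 = 8.
Model S1 wins the head-to-head 8–5.

Model S1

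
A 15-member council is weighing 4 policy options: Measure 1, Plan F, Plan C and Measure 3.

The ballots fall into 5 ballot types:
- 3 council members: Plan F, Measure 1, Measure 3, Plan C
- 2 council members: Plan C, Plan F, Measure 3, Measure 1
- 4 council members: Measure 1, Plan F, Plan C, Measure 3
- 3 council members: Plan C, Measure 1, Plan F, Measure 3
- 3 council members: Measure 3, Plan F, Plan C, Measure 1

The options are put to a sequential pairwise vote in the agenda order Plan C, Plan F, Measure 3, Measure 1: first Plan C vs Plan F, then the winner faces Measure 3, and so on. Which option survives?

Round 1: Plan C vs Plan F — 5–10, Plan F advances.
Round 2: Plan F vs Measure 3 — 12–3, Plan F advances.
Round 3: Plan F vs Measure 1 — 8–7, Plan F advances.
Plan F survives the agenda.

Plan F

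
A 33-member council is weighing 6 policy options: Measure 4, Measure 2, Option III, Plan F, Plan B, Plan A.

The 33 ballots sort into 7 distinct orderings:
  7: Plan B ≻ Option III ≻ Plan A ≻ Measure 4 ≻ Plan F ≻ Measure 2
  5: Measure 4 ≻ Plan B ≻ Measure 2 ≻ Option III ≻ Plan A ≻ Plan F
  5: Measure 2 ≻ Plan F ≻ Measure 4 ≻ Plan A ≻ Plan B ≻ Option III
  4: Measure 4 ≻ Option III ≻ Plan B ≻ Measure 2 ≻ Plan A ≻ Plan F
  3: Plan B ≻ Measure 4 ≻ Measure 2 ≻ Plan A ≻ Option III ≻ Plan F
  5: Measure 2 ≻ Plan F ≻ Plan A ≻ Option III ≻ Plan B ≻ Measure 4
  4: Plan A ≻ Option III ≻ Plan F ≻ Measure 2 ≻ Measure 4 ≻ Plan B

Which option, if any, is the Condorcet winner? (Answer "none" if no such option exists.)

Head-to-head results (33 council members):
Measure 4 vs Measure 2: Measure 4 wins 19–14.
Measure 4 vs Option III: Measure 4, 17–16.
Measure 4 vs Plan F: Measure 4 wins 19–14.
Measure 4 vs Plan B: Measure 4 wins 18–15.
Measure 4 vs Plan A: Measure 4, 17–16.
Measure 2 vs Option III: Measure 2 wins 18–15.
Measure 2 vs Plan F: Measure 2, 22–11.
Measure 2 vs Plan B: Plan B wins 19–14.
Measure 2–Plan A: Measure 2 22–11.
Option III–Plan F: Option III 23–10.
Option III–Plan B: Plan B 20–13.
Option III vs Plan A: Plan A, 17–16.
Plan F–Plan B: Plan B 19–14.
Plan F–Plan A: Plan A 23–10.
Plan B–Plan A: Plan B 19–14.
Measure 4 defeats every rival head-to-head and is the Condorcet winner.

Measure 4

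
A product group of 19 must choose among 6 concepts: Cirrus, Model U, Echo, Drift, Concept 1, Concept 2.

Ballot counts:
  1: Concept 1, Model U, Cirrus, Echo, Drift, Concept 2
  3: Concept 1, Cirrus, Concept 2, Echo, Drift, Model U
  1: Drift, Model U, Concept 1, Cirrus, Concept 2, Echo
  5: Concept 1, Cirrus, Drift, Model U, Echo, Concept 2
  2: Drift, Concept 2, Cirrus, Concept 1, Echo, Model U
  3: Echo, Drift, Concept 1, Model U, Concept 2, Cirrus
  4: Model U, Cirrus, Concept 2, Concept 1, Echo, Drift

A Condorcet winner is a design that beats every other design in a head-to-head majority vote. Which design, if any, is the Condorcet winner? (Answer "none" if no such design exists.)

Concept 1

Check each pair by majority over 19 ballots:
Cirrus vs Model U: Cirrus preferred on 3+5+2 = 10 ballots; Cirrus wins 10–9.
Cirrus vs Echo: Cirrus wins 16–3.
Cirrus vs Drift: 1+3+5+4 = 13 for Cirrus, 6 for Drift — Cirrus by 13–6.
Cirrus vs Concept 1: Concept 1, 13–6.
Cirrus vs Concept 2: Cirrus preferred on 1+3+1+5+4 = 14 ballots; Cirrus wins 14–5.
Model U vs Echo: Model U, 11–8.
Model U vs Drift: Drift, 14–5.
Model U vs Concept 1: 1+4 = 5 for Model U, 14 for Concept 1 — Concept 1 by 14–5.
Model U vs Concept 2: 1+1+5+3+4 = 14 for Model U, 5 for Concept 2 — Model U by 14–5.
Echo vs Drift: Echo wins 11–8.
Echo vs Concept 1: Concept 1 wins 16–3.
Echo vs Concept 2: 1+5+3 = 9 for Echo, 10 for Concept 2 — Concept 2 by 10–9.
Drift–Concept 1: Concept 1 13–6.
Drift vs Concept 2: 12 to 7, Drift.
Concept 1 vs Concept 2: 13 to 6, Concept 1.
Concept 1 defeats every rival head-to-head and is the Condorcet winner.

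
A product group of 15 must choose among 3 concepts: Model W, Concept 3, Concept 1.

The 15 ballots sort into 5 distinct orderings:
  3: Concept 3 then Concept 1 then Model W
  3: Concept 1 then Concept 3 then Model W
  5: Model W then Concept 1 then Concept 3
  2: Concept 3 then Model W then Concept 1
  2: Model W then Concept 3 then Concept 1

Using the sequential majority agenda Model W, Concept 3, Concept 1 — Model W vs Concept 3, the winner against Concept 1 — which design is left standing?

Concept 1

Round 1: Model W vs Concept 3 — 7–8, Concept 3 advances.
Round 2: Concept 3 vs Concept 1 — 7–8, Concept 1 advances.
Concept 1 survives the agenda.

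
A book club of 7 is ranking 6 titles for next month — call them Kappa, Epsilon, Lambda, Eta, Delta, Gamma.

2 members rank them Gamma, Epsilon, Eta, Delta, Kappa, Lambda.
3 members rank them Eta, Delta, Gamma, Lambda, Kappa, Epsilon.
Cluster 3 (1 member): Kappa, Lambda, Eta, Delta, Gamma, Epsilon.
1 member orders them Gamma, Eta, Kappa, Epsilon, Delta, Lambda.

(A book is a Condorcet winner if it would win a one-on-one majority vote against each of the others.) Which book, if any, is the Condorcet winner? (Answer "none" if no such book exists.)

Pairwise majorities:
Kappa vs Epsilon: Kappa is ranked higher on 3+1+1 = 5 ballots, Epsilon on 2. Kappa wins 5–2.
Kappa vs Lambda: Kappa preferred on 2+1+1 = 4 ballots; Kappa wins 4–3.
Kappa vs Eta: Kappa is ranked higher on 1 ballot, Eta on 6. Eta wins 6–1.
Kappa vs Delta: 1+1 = 2 for Kappa, 5 for Delta — Delta by 5–2.
Kappa vs Gamma: 1 to 6, Gamma.
Epsilon vs Lambda: Epsilon preferred on 2+1 = 3 ballots; Lambda wins 4–3.
Epsilon vs Eta: 2 to 5, Eta.
Epsilon vs Delta: Epsilon preferred on 2+1 = 3 ballots; Delta wins 4–3.
Epsilon vs Gamma: Epsilon preferred on 0 ballots; Gamma wins 7–0.
Lambda vs Eta: 1 for Lambda, 6 for Eta — Eta by 6–1.
Lambda vs Delta: Lambda preferred on 1 ballot; Delta wins 6–1.
Lambda vs Gamma: Lambda is ranked higher on 1 ballot, Gamma on 6. Gamma wins 6–1.
Eta vs Delta: 2+3+1+1 = 7 for Eta, 0 for Delta — Eta by 7–0.
Eta vs Gamma: Eta is ranked higher on 3+1 = 4 ballots, Gamma on 3. Eta wins 4–3.
Delta vs Gamma: 4 to 3, Delta.
Eta beats each of Kappa, Epsilon, Lambda, Delta, Gamma — Eta is the Condorcet winner.

Eta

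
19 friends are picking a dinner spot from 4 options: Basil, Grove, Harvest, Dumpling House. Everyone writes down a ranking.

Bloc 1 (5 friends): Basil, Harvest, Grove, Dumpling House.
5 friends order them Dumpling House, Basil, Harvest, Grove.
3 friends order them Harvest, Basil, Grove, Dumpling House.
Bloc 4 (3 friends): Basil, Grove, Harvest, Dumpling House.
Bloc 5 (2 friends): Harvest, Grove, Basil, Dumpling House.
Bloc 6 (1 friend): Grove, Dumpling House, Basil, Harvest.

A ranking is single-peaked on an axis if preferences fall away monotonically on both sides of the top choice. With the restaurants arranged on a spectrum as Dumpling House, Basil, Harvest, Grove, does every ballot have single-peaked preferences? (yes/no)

Axis positions: Dumpling House=1, Basil=2, Harvest=3, Grove=4.
Bloc 1 (peak Basil at position 2): ranking walks positions 2-3-4-1, expanding outward from the peak — single-peaked.
Bloc 2 (peak Dumpling House at position 1): ranking walks positions 1-2-3-4, expanding outward from the peak — single-peaked.
Bloc 3 (peak Harvest at position 3): ranking walks positions 3-2-4-1, expanding outward from the peak — single-peaked.
Bloc 4: ranking walks positions 2-4-3-1; Grove is ranked above Harvest even though Harvest lies between Grove and the peak Basil on the axis — preferences dip and rise again. Not single-peaked.
Bloc 5 (peak Harvest at position 3): ranking walks positions 3-4-2-1, expanding outward from the peak — single-peaked.
Bloc 6: ranking walks positions 4-1-2-3; Dumpling House is ranked above Harvest even though Harvest lies between Dumpling House and the peak Grove on the axis — preferences dip and rise again. Not single-peaked.
Bloc 4 violates single-peakedness, so the profile is not single-peaked on this axis.

no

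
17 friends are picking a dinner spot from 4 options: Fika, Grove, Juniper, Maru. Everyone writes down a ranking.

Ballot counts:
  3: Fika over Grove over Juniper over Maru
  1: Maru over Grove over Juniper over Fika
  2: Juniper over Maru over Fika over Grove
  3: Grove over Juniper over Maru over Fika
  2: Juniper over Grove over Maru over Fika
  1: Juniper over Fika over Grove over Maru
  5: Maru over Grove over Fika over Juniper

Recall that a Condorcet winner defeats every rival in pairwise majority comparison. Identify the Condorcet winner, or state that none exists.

Grove

Check each pair by majority over 17 ballots:
Fika vs Grove: 6 to 11, Grove.
Fika vs Juniper: 8 to 9, Juniper.
Fika vs Maru: Fika preferred on 3+1 = 4 ballots; Maru wins 13–4.
Grove vs Juniper: Grove preferred on 3+1+3+5 = 12 ballots; Grove wins 12–5.
Grove vs Maru: Grove preferred on 3+3+2+1 = 9 ballots; Grove wins 9–8.
Juniper vs Maru: Juniper is ranked higher on 3+2+3+2+1 = 11 ballots, Maru on 6. Juniper wins 11–6.
Grove wins every pairwise contest, so Grove is the Condorcet winner.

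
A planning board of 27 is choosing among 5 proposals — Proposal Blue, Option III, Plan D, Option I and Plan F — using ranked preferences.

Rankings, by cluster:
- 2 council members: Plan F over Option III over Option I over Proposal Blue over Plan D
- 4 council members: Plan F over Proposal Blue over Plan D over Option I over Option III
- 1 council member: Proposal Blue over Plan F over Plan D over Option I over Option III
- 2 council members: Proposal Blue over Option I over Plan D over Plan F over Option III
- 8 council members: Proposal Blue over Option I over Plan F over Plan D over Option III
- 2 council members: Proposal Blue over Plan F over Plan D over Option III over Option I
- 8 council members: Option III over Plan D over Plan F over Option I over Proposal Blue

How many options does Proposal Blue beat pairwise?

3

Proposal Blue against each rival (27 council members):
Proposal Blue vs Option III: Proposal Blue wins 17–10.
Proposal Blue vs Plan D: 19 to 8, Proposal Blue.
Proposal Blue vs Option I: Proposal Blue, 17–10.
Proposal Blue–Plan F: Plan F 14–13.
Proposal Blue beats Option III, Plan D, Option I; loses to Plan F — 3 pairwise wins.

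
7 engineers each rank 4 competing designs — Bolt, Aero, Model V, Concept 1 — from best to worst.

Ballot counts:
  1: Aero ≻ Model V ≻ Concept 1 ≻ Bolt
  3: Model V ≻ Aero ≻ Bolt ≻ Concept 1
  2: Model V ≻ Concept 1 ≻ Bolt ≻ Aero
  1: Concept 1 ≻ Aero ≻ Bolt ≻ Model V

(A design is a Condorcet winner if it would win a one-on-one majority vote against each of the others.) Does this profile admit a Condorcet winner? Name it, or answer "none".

Model V

Pairwise majorities:
Bolt vs Aero: 2 for Bolt, 5 for Aero — Aero by 5–2.
Bolt vs Model V: 1 for Bolt, 6 for Model V — Model V by 6–1.
Bolt vs Concept 1: Bolt preferred on 3 ballots; Concept 1 wins 4–3.
Aero vs Model V: Aero is ranked higher on 1+1 = 2 ballots, Model V on 5. Model V wins 5–2.
Aero vs Concept 1: 4 to 3, Aero.
Model V vs Concept 1: 6 to 1, Model V.
Only Model V has no losses; Model V is the Condorcet winner.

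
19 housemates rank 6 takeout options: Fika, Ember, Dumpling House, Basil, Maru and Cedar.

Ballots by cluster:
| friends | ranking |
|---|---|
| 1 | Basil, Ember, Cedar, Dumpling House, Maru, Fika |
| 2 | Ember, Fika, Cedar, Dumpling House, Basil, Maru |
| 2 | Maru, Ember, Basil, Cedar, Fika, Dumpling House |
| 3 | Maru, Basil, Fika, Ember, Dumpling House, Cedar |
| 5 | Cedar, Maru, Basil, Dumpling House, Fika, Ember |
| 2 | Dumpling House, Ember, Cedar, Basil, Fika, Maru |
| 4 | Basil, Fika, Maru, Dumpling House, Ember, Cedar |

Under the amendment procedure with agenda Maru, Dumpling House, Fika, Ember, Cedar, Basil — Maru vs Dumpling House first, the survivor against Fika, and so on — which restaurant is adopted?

Basil

Round 1: Maru vs Dumpling House — 14–5, Maru advances.
Round 2: Maru vs Fika — 11–8, Maru advances.
Round 3: Maru vs Ember — 14–5, Maru advances.
Round 4: Maru vs Cedar — 9–10, Cedar advances.
Round 5: Cedar vs Basil — 9–10, Basil advances.
Basil survives the agenda.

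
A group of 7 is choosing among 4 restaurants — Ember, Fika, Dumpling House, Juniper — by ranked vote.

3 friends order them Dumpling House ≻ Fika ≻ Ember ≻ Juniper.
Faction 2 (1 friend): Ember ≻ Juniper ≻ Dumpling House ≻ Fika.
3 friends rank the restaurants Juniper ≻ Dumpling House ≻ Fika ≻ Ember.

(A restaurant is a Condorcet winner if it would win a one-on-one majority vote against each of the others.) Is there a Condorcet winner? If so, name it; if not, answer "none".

Check each pair by majority over 7 ballots:
Ember vs Fika: 1 for Ember, 6 for Fika — Fika by 6–1.
Ember vs Dumpling House: 1 to 6, Dumpling House.
Ember vs Juniper: Ember preferred on 3+1 = 4 ballots; Ember wins 4–3.
Fika vs Dumpling House: 0 to 7, Dumpling House.
Fika vs Juniper: Fika is ranked higher on 3 ballots, Juniper on 4. Juniper wins 4–3.
Dumpling House vs Juniper: Dumpling House preferred on 3 ballots; Juniper wins 4–3.
Each restaurant drops at least one matchup (Ember loses to Fika; Fika loses to Dumpling House; Dumpling House loses to Juniper; Juniper loses to Ember); the cycle Ember > Juniper > Fika > Ember rules out a Condorcet winner.

none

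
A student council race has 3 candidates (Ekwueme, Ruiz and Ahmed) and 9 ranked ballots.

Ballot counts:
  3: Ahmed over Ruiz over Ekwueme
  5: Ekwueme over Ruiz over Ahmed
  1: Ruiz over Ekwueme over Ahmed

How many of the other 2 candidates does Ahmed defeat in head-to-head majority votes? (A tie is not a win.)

Ahmed against each rival (9 voters):
Ahmed–Ekwueme: Ekwueme 6–3.
Ahmed–Ruiz: Ruiz 6–3.
Ahmed beats no one; loses to Ekwueme, Ruiz — 0 pairwise wins.

0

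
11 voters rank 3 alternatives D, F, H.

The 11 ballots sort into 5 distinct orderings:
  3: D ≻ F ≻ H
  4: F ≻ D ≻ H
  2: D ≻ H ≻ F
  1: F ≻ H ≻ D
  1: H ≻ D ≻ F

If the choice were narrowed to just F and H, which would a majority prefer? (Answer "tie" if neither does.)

F

Ballots ranking F above H: 3 + 4 + 1 = 8.
Ballots ranking H above F: 11 − 8 = 3.
F wins the head-to-head 8–3.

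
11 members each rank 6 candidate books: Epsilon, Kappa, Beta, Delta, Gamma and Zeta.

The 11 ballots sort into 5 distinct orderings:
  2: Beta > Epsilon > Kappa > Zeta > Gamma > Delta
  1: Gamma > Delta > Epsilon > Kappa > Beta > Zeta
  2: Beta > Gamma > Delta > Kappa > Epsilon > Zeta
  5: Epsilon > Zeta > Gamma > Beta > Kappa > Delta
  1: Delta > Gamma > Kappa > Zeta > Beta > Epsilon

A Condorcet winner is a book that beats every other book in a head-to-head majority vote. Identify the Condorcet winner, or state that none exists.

Head-to-head results (11 members):
Epsilon vs Kappa: Epsilon wins 8–3.
Epsilon vs Beta: Epsilon is ranked higher on 1+5 = 6 ballots, Beta on 5. Epsilon wins 6–5.
Epsilon vs Delta: Epsilon is ranked higher on 2+5 = 7 ballots, Delta on 4. Epsilon wins 7–4.
Epsilon vs Gamma: Epsilon preferred on 2+5 = 7 ballots; Epsilon wins 7–4.
Epsilon vs Zeta: Epsilon wins 10–1.
Kappa vs Beta: Beta, 9–2.
Kappa vs Delta: Kappa, 7–4.
Kappa vs Gamma: Kappa is ranked higher on 2 ballots, Gamma on 9. Gamma wins 9–2.
Kappa vs Zeta: 2+1+2+1 = 6 for Kappa, 5 for Zeta — Kappa by 6–5.
Beta vs Delta: 2+2+5 = 9 for Beta, 2 for Delta — Beta by 9–2.
Beta vs Gamma: Beta preferred on 2+2 = 4 ballots; Gamma wins 7–4.
Beta vs Zeta: 5 to 6, Zeta.
Delta vs Gamma: Gamma wins 10–1.
Delta vs Zeta: Zeta wins 7–4.
Gamma vs Zeta: 4 to 7, Zeta.
Only Epsilon has no losses; Epsilon is the Condorcet winner.

Epsilon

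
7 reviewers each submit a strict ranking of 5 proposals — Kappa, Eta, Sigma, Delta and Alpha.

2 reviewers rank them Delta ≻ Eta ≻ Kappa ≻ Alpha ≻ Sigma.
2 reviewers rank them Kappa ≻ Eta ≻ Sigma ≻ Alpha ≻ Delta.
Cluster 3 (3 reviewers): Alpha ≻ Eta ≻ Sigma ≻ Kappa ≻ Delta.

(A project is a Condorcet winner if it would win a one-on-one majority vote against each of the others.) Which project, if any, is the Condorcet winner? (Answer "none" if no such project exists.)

Eta

Pairwise majorities:
Kappa vs Eta: 2 for Kappa, 5 for Eta — Eta by 5–2.
Kappa vs Sigma: 2+2 = 4 for Kappa, 3 for Sigma — Kappa by 4–3.
Kappa vs Delta: 2+3 = 5 for Kappa, 2 for Delta — Kappa by 5–2.
Kappa vs Alpha: Kappa preferred on 2+2 = 4 ballots; Kappa wins 4–3.
Eta vs Sigma: 7 to 0, Eta.
Eta vs Delta: 5 to 2, Eta.
Eta vs Alpha: 2+2 = 4 for Eta, 3 for Alpha — Eta by 4–3.
Sigma vs Delta: Sigma is ranked higher on 2+3 = 5 ballots, Delta on 2. Sigma wins 5–2.
Sigma vs Alpha: Sigma is ranked higher on 2 ballots, Alpha on 5. Alpha wins 5–2.
Delta vs Alpha: Delta preferred on 2 ballots; Alpha wins 5–2.
Eta defeats every rival head-to-head and is the Condorcet winner.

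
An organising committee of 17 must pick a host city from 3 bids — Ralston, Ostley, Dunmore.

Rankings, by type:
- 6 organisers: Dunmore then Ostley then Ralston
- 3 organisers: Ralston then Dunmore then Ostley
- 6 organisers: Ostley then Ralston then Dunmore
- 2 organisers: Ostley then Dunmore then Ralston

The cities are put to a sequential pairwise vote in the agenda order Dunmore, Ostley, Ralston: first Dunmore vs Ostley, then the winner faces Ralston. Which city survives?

Round 1: Dunmore vs Ostley — 9–8, Dunmore advances.
Round 2: Dunmore vs Ralston — 8–9, Ralston advances.
The agenda winner is Ralston.

Ralston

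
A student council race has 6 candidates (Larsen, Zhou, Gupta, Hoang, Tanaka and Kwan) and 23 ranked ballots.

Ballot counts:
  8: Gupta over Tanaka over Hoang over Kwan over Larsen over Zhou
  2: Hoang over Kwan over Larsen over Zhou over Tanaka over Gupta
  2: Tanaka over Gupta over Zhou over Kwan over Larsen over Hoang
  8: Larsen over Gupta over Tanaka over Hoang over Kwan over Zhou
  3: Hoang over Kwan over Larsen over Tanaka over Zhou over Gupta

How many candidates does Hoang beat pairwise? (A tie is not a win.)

Hoang against each rival (23 voters):
Hoang vs Larsen: Hoang, 13–10.
Hoang vs Zhou: Hoang preferred on 8+2+8+3 = 21 ballots; Hoang wins 21–2.
Hoang–Gupta: Gupta 18–5.
Hoang–Tanaka: Tanaka 18–5.
Hoang vs Kwan: Hoang, 21–2.
Hoang beats Larsen, Zhou, Kwan; loses to Gupta, Tanaka — 3 pairwise wins.

3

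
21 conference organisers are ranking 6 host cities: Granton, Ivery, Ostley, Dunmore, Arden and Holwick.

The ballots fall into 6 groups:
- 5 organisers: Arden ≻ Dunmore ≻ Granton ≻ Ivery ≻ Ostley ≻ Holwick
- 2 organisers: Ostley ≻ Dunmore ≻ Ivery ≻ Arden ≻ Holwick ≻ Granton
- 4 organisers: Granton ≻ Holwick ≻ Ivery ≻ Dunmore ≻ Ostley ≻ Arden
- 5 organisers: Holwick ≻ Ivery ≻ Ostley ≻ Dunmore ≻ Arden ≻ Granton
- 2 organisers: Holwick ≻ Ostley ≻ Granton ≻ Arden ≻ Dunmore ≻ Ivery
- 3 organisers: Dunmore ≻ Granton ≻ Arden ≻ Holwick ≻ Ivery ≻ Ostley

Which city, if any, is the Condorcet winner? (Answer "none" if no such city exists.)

none

Head-to-head results (21 organisers):
Granton vs Ivery: Granton preferred on 5+4+2+3 = 14 ballots; Granton wins 14–7.
Granton vs Ostley: 5+4+3 = 12 for Granton, 9 for Ostley — Granton by 12–9.
Granton vs Dunmore: Dunmore, 15–6.
Granton vs Arden: Arden, 12–9.
Granton vs Holwick: 5+4+3 = 12 for Granton, 9 for Holwick — Granton by 12–9.
Ivery vs Ostley: Ivery, 17–4.
Ivery vs Dunmore: Ivery preferred on 4+5 = 9 ballots; Dunmore wins 12–9.
Ivery vs Arden: Ivery wins 11–10.
Ivery vs Holwick: Holwick wins 14–7.
Ostley vs Dunmore: 2+5+2 = 9 for Ostley, 12 for Dunmore — Dunmore by 12–9.
Ostley vs Arden: 2+4+5+2 = 13 for Ostley, 8 for Arden — Ostley by 13–8.
Ostley vs Holwick: Holwick wins 14–7.
Dunmore vs Arden: Dunmore wins 14–7.
Dunmore vs Holwick: Dunmore preferred on 5+2+3 = 10 ballots; Holwick wins 11–10.
Arden vs Holwick: Holwick, 11–10.
Every city loses at least once (Granton loses to Dunmore; Ivery loses to Granton; Ostley loses to Granton; Dunmore loses to Holwick; Arden loses to Ivery; Holwick loses to Granton). The majority relation contains the cycle Granton > Ivery > Arden > Granton, so there is no Condorcet winner.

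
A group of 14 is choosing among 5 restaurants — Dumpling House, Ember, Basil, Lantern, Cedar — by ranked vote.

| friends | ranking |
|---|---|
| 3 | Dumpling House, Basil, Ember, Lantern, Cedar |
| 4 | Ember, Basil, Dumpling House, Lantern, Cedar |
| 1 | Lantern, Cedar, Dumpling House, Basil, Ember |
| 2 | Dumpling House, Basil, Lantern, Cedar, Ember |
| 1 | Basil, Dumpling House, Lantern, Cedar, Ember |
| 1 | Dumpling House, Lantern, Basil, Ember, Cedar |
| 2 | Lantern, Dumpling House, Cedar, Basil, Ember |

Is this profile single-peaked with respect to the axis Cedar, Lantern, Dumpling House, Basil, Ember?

Axis positions: Cedar=1, Lantern=2, Dumpling House=3, Basil=4, Ember=5.
Group 1 (peak Dumpling House at position 3): ranking walks positions 3-4-5-2-1, expanding outward from the peak — single-peaked.
Group 2 (peak Ember at position 5): ranking walks positions 5-4-3-2-1, expanding outward from the peak — single-peaked.
Group 3 (peak Lantern at position 2): ranking walks positions 2-1-3-4-5, expanding outward from the peak — single-peaked.
Group 4 (peak Dumpling House at position 3): ranking walks positions 3-4-2-1-5, expanding outward from the peak — single-peaked.
Group 5 (peak Basil at position 4): ranking walks positions 4-3-2-1-5, expanding outward from the peak — single-peaked.
Group 6 (peak Dumpling House at position 3): ranking walks positions 3-2-4-5-1, expanding outward from the peak — single-peaked.
Group 7 (peak Lantern at position 2): ranking walks positions 2-3-1-4-5, expanding outward from the peak — single-peaked.
Every ranking is single-peaked on this axis.

yes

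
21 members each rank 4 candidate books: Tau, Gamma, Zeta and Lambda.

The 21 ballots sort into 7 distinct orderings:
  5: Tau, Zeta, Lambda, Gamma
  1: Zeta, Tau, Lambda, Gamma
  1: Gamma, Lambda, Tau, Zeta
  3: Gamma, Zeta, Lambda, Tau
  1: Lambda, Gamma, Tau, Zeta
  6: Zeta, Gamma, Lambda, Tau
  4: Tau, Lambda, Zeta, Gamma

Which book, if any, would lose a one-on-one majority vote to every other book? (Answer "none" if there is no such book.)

Pairwise majorities:
Tau vs Gamma: 5+1+4 = 10 for Tau, 11 for Gamma — Gamma by 11–10.
Tau vs Zeta: Tau wins 11–10.
Tau vs Lambda: 5+1+4 = 10 for Tau, 11 for Lambda — Lambda by 11–10.
Gamma vs Zeta: 1+3+1 = 5 for Gamma, 16 for Zeta — Zeta by 16–5.
Gamma vs Lambda: Lambda wins 11–10.
Zeta vs Lambda: 15 to 6, Zeta.
Every book wins at least one matchup (Tau beats Zeta; Gamma beats Tau; Zeta beats Gamma; Lambda beats Tau), so there is no Condorcet loser.

none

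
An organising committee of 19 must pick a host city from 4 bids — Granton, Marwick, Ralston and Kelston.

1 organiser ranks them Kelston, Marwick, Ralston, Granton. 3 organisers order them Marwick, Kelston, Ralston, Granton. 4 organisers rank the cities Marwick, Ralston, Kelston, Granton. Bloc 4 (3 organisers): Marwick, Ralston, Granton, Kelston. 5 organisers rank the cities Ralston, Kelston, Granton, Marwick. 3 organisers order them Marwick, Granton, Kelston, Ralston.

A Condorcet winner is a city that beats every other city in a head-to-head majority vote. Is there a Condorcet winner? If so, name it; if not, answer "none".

Marwick

Check each pair by majority over 19 ballots:
Granton vs Marwick: 5 to 14, Marwick.
Granton vs Ralston: Granton preferred on 3 ballots; Ralston wins 16–3.
Granton vs Kelston: Kelston wins 13–6.
Marwick vs Ralston: Marwick, 14–5.
Marwick vs Kelston: Marwick, 13–6.
Ralston vs Kelston: Ralston wins 12–7.
Marwick defeats every rival head-to-head and is the Condorcet winner.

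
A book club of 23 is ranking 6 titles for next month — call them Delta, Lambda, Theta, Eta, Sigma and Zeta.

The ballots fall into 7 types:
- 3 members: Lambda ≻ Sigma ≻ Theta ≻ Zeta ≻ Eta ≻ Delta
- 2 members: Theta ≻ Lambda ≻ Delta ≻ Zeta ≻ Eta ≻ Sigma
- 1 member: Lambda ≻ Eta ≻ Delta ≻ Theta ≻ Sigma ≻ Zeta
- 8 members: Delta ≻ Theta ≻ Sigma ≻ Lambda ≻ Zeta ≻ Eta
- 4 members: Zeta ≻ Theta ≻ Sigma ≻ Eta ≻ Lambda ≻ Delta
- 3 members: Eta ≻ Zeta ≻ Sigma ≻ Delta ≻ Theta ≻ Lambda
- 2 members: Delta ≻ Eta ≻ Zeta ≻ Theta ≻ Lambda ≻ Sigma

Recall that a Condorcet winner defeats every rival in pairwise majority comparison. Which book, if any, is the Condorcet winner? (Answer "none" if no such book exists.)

Delta

Head-to-head results (23 members):
Delta vs Lambda: Delta preferred on 8+3+2 = 13 ballots; Delta wins 13–10.
Delta vs Theta: 1+8+3+2 = 14 for Delta, 9 for Theta — Delta by 14–9.
Delta vs Eta: Delta, 12–11.
Delta vs Sigma: Delta is ranked higher on 2+1+8+2 = 13 ballots, Sigma on 10. Delta wins 13–10.
Delta–Zeta: Delta 13–10.
Lambda vs Theta: Theta, 19–4.
Lambda vs Eta: Lambda, 14–9.
Lambda–Sigma: Sigma 15–8.
Lambda vs Zeta: Lambda wins 14–9.
Theta vs Eta: Theta is ranked higher on 3+2+8+4 = 17 ballots, Eta on 6. Theta wins 17–6.
Theta vs Sigma: Theta is ranked higher on 2+1+8+4+2 = 17 ballots, Sigma on 6. Theta wins 17–6.
Theta–Zeta: Theta 14–9.
Eta vs Sigma: Sigma, 15–8.
Eta vs Zeta: Zeta, 17–6.
Sigma vs Zeta: 3+1+8 = 12 for Sigma, 11 for Zeta — Sigma by 12–11.
Delta beats each of Lambda, Theta, Eta, Sigma, Zeta — Delta is the Condorcet winner.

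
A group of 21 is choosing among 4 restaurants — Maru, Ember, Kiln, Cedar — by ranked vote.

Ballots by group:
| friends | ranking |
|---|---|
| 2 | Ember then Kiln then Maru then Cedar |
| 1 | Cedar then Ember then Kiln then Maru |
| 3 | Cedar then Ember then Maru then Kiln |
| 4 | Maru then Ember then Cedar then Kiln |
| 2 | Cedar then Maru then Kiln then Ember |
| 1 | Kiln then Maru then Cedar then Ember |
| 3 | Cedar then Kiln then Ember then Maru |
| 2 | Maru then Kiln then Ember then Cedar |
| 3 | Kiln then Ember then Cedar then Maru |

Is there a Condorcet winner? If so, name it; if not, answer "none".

none

Head-to-head results (21 friends):
Maru vs Ember: Maru preferred on 4+2+1+2 = 9 ballots; Ember wins 12–9.
Maru vs Kiln: Maru preferred on 3+4+2+2 = 11 ballots; Maru wins 11–10.
Maru vs Cedar: 2+4+1+2 = 9 for Maru, 12 for Cedar — Cedar by 12–9.
Ember vs Kiln: Ember preferred on 2+1+3+4 = 10 ballots; Kiln wins 11–10.
Ember vs Cedar: 2+4+2+3 = 11 for Ember, 10 for Cedar — Ember by 11–10.
Kiln vs Cedar: 2+1+2+3 = 8 for Kiln, 13 for Cedar — Cedar by 13–8.
Every restaurant loses at least once (Maru loses to Ember; Ember loses to Kiln; Kiln loses to Maru; Cedar loses to Ember). The majority relation contains the cycle Maru → Kiln → Ember → Maru, so there is no Condorcet winner.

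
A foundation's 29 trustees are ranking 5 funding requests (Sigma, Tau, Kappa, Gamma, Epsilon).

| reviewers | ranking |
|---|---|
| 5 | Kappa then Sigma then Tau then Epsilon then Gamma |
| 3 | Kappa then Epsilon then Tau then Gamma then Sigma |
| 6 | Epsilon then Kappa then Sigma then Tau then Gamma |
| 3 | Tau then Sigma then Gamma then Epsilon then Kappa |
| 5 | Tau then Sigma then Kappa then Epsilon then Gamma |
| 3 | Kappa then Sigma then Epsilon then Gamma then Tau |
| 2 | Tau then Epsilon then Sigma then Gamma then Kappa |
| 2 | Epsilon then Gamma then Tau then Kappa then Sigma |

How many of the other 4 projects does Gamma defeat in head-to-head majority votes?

0

Gamma against each rival (29 reviewers):
Gamma vs Sigma: 3+2 = 5 for Gamma, 24 for Sigma — Sigma by 24–5.
Gamma–Tau: Tau 24–5.
Gamma vs Kappa: Kappa wins 22–7.
Gamma vs Epsilon: 3 to 26, Epsilon.
Gamma beats no one; loses to Sigma, Tau, Kappa, Epsilon — 0 pairwise wins.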